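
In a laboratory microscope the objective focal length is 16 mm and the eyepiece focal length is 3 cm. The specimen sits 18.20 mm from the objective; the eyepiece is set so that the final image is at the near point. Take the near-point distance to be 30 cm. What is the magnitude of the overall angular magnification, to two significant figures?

Convert to cm: f_obj = 16 mm = 1.6 cm; d_o = 18.20 mm = 1.82 cm.
Objective: 1/d_i = 1/f_obj - 1/d_o = 1/1.6 - 1/1.82 = 0.07555 cm^-1, so d_i = 13.236 cm.
m_obj = -d_i/d_o = -13.236/1.82 = -7.273.
Eyepiece angular magnification (image at near point): M_eye = 1 + D/f_e = 1 + 30/3 = 11.000.
Overall M = m_obj x M_eye = (-7.273)(11.000) = -80.00.
|M| = 80.00.

80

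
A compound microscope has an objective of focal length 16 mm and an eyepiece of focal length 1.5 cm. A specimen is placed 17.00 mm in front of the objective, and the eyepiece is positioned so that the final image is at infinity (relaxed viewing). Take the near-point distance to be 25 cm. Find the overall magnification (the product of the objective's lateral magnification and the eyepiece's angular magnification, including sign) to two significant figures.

-270

Convert to cm: f_obj = 16 mm = 1.6 cm; d_o = 17.00 mm = 1.70 cm.
Objective: 1/d_i = 1/f_obj - 1/d_o = 1/1.6 - 1/1.70 = 0.03676 cm^-1, so d_i = 27.200 cm.
m_obj = -d_i/d_o = -27.200/1.70 = -16.000.
Eyepiece angular magnification (image at infinity): M_eye = D/f_e = 25/1.5 = 16.667.
Overall M = m_obj x M_eye = (-16.000)(16.667) = -266.67.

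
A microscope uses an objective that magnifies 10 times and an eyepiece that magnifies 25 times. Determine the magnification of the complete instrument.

250

The overall magnification of a compound microscope is the product of the objective and eyepiece magnifications:
M = M_obj x M_eye = 10 x 25 = 250.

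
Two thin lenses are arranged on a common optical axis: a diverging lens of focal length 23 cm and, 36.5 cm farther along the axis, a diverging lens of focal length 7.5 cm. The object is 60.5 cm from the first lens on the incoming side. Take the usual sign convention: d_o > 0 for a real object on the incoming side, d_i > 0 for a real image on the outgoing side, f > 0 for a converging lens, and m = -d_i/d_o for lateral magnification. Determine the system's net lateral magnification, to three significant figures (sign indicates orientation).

Applying the thin-lens equation to the first lens, 1/(-23) = 1/60.5 + 1/d_i1, which gives d_i1 = -16.665 cm.
Its lateral magnification is m_1 = -d_i1/d_o1 = -(-16.665)/60.5 = 0.2754.
With d_i1 < 0 the first image is virtual and lies on the object side; the object distance for lens 2 is d_o2 = 36.5 - (-16.665) = 53.165 cm.
Applying the thin-lens equation again with f_2 = -7.5 cm and d_o2 = 53.165 cm gives d_i2 = -6.573 cm.
m_2 = -(-6.573)/(53.165) = 0.1236.
Overall magnification: m = m_1 m_2 = 0.0341.

0.0341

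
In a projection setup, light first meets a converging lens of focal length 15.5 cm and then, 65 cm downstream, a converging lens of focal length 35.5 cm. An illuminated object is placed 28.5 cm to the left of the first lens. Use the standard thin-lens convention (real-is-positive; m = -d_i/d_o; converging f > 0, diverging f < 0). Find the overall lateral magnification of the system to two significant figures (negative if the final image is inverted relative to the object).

Applying the thin-lens equation to the first lens, 1/15.5 = 1/28.5 + 1/d_i1, which gives d_i1 = 33.981 cm.
Its lateral magnification is m_1 = -d_i1/d_o1 = -(33.981)/28.5 = -1.1923.
That image sits 31.019 cm in front of the second lens, so d_o2 = 31.019 cm.
Applying the thin-lens equation again with f_2 = 35.5 cm and d_o2 = 31.019 cm gives d_i2 = -245.758 cm.
m_2 = -(-245.758)/(31.019) = 7.9227.
Total m = m_1 x m_2 = (-1.1923)(7.9227) = -9.4464.

-9.4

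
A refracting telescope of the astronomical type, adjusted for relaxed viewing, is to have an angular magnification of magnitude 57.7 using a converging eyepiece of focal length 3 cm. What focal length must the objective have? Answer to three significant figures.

|M| = f_obj/|f_eye|, so f_obj = |M| x |f_eye| = 57.7 x 3 = 173.100 cm.

173 cm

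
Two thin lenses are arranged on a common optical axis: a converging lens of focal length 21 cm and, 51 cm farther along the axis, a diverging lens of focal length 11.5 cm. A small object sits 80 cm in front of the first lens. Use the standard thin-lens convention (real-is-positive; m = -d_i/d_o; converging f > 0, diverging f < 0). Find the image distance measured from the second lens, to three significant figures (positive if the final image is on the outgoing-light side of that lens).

-7.61 cm

Lens 1: 1/d_i1 = 1/f_1 - 1/d_o1 = 1/21 - 1/80 = 0.03512 cm^-1, so d_i1 = 28.475 cm.
The intermediate image is 28.475 cm to the right of lens 1, so d_o2 = L - d_i1 = 51 - 28.475 = 22.525 cm.
Lens 2: 1/d_i2 = 1/f_2 - 1/d_o2 = 1/(-11.5) - 1/(22.525) = -0.13135 cm^-1, so d_i2 = -7.613 cm.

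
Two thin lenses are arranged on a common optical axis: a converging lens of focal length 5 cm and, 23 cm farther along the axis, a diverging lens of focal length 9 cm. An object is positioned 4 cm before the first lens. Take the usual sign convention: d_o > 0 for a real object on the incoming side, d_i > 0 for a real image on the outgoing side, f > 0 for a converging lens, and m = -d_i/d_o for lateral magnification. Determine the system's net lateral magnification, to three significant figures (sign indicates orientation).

0.865

Applying the thin-lens equation to the first lens, 1/5 = 1/4 + 1/d_i1, which gives d_i1 = -20.000 cm.
Its lateral magnification is m_1 = -d_i1/d_o1 = -(-20.000)/4 = 5.0000.
With d_i1 < 0 the first image is virtual and lies on the object side; the object distance for lens 2 is d_o2 = 23 - (-20.000) = 43.000 cm.
Applying the thin-lens equation again with f_2 = -9 cm and d_o2 = 43.000 cm gives d_i2 = -7.442 cm.
m_2 = -(-7.442)/(43.000) = 0.1731.
The system's lateral magnification is m_1 m_2 = (5.0000)(0.1731) = 0.8654.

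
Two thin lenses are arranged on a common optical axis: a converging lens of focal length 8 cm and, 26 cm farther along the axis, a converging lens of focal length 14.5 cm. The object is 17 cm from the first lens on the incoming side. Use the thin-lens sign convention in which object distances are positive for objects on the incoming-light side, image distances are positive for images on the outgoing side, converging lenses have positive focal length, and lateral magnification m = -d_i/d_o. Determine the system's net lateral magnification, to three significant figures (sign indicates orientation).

-3.57

First lens: d_i1 = 1/(1/8 - 1/17) = 15.111 cm.
m_1 = -(15.111)/17 = -0.8889.
That image sits 10.889 cm in front of the second lens, so d_o2 = 10.889 cm.
Second lens: d_i2 = 1/(1/14.5 - 1/(10.889)) = -43.723 cm.
m_2 = -(-43.723)/(10.889) = 4.0154.
Overall magnification: m = m_1 m_2 = -3.5692.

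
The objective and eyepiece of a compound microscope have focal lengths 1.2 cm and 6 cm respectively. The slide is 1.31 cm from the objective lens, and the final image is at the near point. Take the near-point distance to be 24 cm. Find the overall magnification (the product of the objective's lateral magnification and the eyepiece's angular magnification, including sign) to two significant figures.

Objective: 1/d_i = 1/f_obj - 1/d_o = 1/1.2 - 1/1.31 = 0.06997 cm^-1, so d_i = 14.291 cm.
m_obj = -d_i/d_o = -14.291/1.31 = -10.909.
Eyepiece angular magnification (image at near point): M_eye = 1 + D/f_e = 1 + 24/6 = 5.000.
Overall M = m_obj x M_eye = (-10.909)(5.000) = -54.55.

-55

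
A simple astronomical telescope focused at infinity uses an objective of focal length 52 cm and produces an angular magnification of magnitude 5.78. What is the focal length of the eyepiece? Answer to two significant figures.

9.0 cm

|M| = f_obj/f_eye, so f_eye = f_obj/|M| = 52/5.78 = 8.997 cm.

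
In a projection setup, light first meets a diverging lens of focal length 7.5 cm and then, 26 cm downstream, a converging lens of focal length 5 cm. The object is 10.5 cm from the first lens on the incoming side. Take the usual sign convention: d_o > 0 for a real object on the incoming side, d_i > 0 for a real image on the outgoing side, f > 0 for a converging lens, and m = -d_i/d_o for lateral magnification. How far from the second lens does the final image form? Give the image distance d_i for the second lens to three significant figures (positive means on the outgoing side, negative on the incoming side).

5.99 cm

First lens: d_i1 = 1/(1/(-7.5) - 1/10.5) = -4.375 cm.
With d_i1 < 0 the first image is virtual and lies on the object side; the object distance for lens 2 is d_o2 = 26 - (-4.375) = 30.375 cm.
Second lens: d_i2 = 1/(1/5 - 1/(30.375)) = 5.985 cm.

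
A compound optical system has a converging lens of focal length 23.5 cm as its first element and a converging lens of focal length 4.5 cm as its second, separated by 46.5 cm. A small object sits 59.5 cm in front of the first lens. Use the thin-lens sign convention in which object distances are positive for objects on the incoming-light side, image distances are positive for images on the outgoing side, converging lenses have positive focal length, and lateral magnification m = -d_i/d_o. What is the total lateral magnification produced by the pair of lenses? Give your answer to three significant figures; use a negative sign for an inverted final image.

Applying the thin-lens equation to the first lens, 1/23.5 = 1/59.5 + 1/d_i1, which gives d_i1 = 38.840 cm.
Its lateral magnification is m_1 = -d_i1/d_o1 = -(38.840)/59.5 = -0.6528.
Object distance for lens 2: d_o2 = 46.5 - 38.840 = 7.660 cm.
Applying the thin-lens equation again with f_2 = 4.5 cm and d_o2 = 7.660 cm gives d_i2 = 10.909 cm.
m_2 = -(10.909)/(7.660) = -1.4242.
Overall magnification: m = m_1 m_2 = 0.9297.

0.930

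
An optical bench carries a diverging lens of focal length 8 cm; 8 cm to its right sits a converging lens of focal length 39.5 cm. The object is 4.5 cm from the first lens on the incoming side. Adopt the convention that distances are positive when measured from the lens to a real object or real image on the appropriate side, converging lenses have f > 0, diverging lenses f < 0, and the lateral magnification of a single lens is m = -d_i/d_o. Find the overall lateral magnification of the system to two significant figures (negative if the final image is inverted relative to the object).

0.88

Lens 1: 1/d_i1 = 1/f_1 - 1/d_o1 = 1/(-8) - 1/4.5 = -0.34722 cm^-1, so d_i1 = -2.880 cm.
m_1 = -(-2.880)/4.5 = 0.6400.
The intermediate image is virtual, 2.880 cm to the left of lens 1, so d_o2 = L - d_i1 = 8 - (-2.880) = 10.880 cm.
Lens 2: 1/d_i2 = 1/f_2 - 1/d_o2 = 1/39.5 - 1/(10.880) = -0.06660 cm^-1, so d_i2 = -15.016 cm.
m_2 = -(-15.016)/(10.880) = 1.3802.
Overall magnification: m = m_1 m_2 = 0.8833.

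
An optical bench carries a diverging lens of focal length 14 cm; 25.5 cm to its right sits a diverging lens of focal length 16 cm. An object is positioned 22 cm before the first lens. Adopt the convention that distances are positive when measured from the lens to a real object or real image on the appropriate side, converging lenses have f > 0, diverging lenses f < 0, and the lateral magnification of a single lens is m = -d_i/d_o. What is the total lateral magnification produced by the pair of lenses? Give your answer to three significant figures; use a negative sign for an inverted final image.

Lens 1: 1/d_i1 = 1/f_1 - 1/d_o1 = 1/(-14) - 1/22 = -0.11688 cm^-1, so d_i1 = -8.556 cm.
m_1 = -(-8.556)/22 = 0.3889.
With d_i1 < 0 the first image is virtual and lies on the object side; the object distance for lens 2 is d_o2 = 25.5 - (-8.556) = 34.056 cm.
Lens 2: 1/d_i2 = 1/f_2 - 1/d_o2 = 1/(-16) - 1/(34.056) = -0.09186 cm^-1, so d_i2 = -10.886 cm.
m_2 = -(-10.886)/(34.056) = 0.3196.
The system's lateral magnification is m_1 m_2 = (0.3889)(0.3196) = 0.1243.

0.124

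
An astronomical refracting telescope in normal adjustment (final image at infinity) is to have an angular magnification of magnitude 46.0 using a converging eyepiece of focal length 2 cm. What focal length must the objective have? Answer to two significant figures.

|M| = f_obj/|f_eye|, so f_obj = |M| x |f_eye| = 46.0 x 2 = 92.000 cm.

92 cm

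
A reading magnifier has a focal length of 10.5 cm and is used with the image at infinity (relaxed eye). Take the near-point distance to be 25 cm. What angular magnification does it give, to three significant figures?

2.38

M = D/f = 25/10.5 = 2.381.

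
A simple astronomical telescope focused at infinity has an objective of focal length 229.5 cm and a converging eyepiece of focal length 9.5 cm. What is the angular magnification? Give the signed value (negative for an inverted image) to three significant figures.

-24.2

M = -f_obj/f_eye = -229.5/(9.5) = -24.158.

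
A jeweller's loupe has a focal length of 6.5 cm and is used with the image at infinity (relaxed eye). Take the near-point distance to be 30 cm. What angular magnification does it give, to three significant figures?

M = D/f = 30/6.5 = 4.615.

4.62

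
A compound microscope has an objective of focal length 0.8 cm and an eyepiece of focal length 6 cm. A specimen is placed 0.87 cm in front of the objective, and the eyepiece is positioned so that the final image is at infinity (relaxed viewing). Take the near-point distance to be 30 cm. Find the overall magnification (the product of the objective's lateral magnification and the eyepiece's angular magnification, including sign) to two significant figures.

Objective: 1/d_i = 1/f_obj - 1/d_o = 1/0.8 - 1/0.87 = 0.10057 cm^-1, so d_i = 9.943 cm.
m_obj = -d_i/d_o = -9.943/0.87 = -11.429.
Eyepiece angular magnification (image at infinity): M_eye = D/f_e = 30/6 = 5.000.
Overall M = m_obj x M_eye = (-11.429)(5.000) = -57.14.

-57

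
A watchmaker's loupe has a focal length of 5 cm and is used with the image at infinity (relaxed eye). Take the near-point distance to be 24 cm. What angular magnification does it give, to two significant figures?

M = D/f = 24/5 = 4.800.

4.8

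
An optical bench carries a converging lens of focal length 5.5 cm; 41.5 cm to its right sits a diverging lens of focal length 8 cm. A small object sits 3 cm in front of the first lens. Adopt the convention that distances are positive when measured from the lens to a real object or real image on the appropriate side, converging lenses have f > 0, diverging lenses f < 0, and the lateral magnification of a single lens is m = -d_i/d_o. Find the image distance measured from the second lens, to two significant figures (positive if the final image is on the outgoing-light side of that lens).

Lens 1: 1/d_i1 = 1/f_1 - 1/d_o1 = 1/5.5 - 1/3 = -0.15152 cm^-1, so d_i1 = -6.600 cm.
With d_i1 < 0 the first image is virtual and lies on the object side; the object distance for lens 2 is d_o2 = 41.5 - (-6.600) = 48.100 cm.
Lens 2: 1/d_i2 = 1/f_2 - 1/d_o2 = 1/(-8) - 1/(48.100) = -0.14579 cm^-1, so d_i2 = -6.859 cm.

-6.9 cm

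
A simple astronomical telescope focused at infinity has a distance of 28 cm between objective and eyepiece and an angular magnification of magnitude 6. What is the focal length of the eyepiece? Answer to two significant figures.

4.0 cm

In normal adjustment the tube length equals f_obj + f_eye and |M| = f_obj/f_eye.
So f_obj = 6 f_eye and 6 f_eye + f_eye = 28 cm, giving f_eye = 28/7 = 4.000 cm and f_obj = 24.000 cm.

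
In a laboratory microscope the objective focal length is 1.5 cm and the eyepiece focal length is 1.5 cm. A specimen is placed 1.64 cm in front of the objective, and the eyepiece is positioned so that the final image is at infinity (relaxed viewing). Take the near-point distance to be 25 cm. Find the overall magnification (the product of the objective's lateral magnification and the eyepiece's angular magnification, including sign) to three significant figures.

-179

Objective: 1/d_i = 1/f_obj - 1/d_o = 1/1.5 - 1/1.64 = 0.05691 cm^-1, so d_i = 17.571 cm.
m_obj = -d_i/d_o = -17.571/1.64 = -10.714.
Eyepiece angular magnification (image at infinity): M_eye = D/f_e = 25/1.5 = 16.667.
Overall M = m_obj x M_eye = (-10.714)(16.667) = -178.57.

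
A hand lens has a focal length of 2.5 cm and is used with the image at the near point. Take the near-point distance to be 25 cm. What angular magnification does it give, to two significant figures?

M = 1 + D/f = 1 + 25/2.5 = 11.000.

11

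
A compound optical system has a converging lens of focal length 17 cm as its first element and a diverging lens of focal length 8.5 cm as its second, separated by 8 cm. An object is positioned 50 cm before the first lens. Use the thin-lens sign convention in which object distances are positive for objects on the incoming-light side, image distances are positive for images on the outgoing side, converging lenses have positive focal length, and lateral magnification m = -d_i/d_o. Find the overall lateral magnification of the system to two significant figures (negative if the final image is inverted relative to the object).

Lens 1: 1/d_i1 = 1/f_1 - 1/d_o1 = 1/17 - 1/50 = 0.03882 cm^-1, so d_i1 = 25.758 cm.
m_1 = -(25.758)/50 = -0.5152.
Since 25.758 cm > 8 cm, the first image lies past the second lens and serves as a virtual object: d_o2 = L - d_i1 = -17.758 cm.
Lens 2: 1/d_i2 = 1/f_2 - 1/d_o2 = 1/(-8.5) - 1/(-17.758) = -0.06133 cm^-1, so d_i2 = -16.304 cm.
m_2 = -(-16.304)/(-17.758) = -0.9182.
The system's lateral magnification is m_1 m_2 = (-0.5152)(-0.9182) = 0.4730.

0.47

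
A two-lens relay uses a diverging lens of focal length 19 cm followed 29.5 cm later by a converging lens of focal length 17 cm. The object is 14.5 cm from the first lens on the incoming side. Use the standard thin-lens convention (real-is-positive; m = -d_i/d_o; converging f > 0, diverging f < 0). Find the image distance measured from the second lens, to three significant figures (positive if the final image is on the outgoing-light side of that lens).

30.9 cm

First lens: d_i1 = 1/(1/(-19) - 1/14.5) = -8.224 cm.
The intermediate image is virtual, 8.224 cm to the left of lens 1, so d_o2 = L - d_i1 = 29.5 - (-8.224) = 37.724 cm.
Second lens: d_i2 = 1/(1/17 - 1/(37.724)) = 30.945 cm.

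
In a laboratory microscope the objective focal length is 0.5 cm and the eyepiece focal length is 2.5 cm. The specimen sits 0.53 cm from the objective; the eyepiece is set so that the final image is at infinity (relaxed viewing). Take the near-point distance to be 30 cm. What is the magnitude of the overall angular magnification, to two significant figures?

Objective: 1/d_i = 1/f_obj - 1/d_o = 1/0.5 - 1/0.53 = 0.11321 cm^-1, so d_i = 8.833 cm.
m_obj = -d_i/d_o = -8.833/0.53 = -16.667.
Eyepiece angular magnification (image at infinity): M_eye = D/f_e = 30/2.5 = 12.000.
Overall M = m_obj x M_eye = (-16.667)(12.000) = -200.00.
|M| = 200.00.

200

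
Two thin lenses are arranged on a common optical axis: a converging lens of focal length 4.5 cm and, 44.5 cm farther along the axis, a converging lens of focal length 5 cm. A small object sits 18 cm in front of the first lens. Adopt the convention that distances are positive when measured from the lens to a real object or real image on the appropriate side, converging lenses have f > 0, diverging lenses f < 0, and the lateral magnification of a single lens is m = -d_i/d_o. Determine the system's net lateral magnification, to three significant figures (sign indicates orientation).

0.0498

First lens: d_i1 = 1/(1/4.5 - 1/18) = 6.000 cm.
m_1 = -(6.000)/18 = -0.3333.
The intermediate image is 6.000 cm to the right of lens 1, so d_o2 = L - d_i1 = 44.5 - 6.000 = 38.500 cm.
Second lens: d_i2 = 1/(1/5 - 1/(38.500)) = 5.746 cm.
m_2 = -(5.746)/(38.500) = -0.1493.
Overall magnification: m = m_1 m_2 = 0.0498.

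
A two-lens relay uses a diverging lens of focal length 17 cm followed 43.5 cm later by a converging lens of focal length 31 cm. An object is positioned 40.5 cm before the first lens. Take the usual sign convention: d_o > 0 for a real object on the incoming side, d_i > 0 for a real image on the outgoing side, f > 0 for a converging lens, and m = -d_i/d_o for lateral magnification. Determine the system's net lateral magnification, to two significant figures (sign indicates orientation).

Applying the thin-lens equation to the first lens, 1/(-17) = 1/40.5 + 1/d_i1, which gives d_i1 = -11.974 cm.
Its lateral magnification is m_1 = -d_i1/d_o1 = -(-11.974)/40.5 = 0.2957.
The intermediate image is virtual, 11.974 cm to the left of lens 1, so d_o2 = L - d_i1 = 43.5 - (-11.974) = 55.474 cm.
Applying the thin-lens equation again with f_2 = 31 cm and d_o2 = 55.474 cm gives d_i2 = 70.266 cm.
m_2 = -(70.266)/(55.474) = -1.2667.
Overall magnification: m = m_1 m_2 = -0.3745.

-0.37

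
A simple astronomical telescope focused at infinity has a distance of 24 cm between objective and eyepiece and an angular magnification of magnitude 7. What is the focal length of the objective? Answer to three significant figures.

21.0 cm

In normal adjustment the tube length equals f_obj + f_eye and |M| = f_obj/f_eye.
So f_obj = 7 f_eye and 7 f_eye + f_eye = 24 cm, giving f_eye = 24/8 = 3.000 cm and f_obj = 21.000 cm.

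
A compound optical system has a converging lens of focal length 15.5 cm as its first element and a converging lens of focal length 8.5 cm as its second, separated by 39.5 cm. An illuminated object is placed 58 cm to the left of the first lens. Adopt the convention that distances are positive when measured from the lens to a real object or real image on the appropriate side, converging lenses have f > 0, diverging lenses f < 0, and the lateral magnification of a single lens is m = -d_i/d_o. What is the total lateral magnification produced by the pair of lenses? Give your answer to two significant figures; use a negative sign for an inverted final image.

First lens: d_i1 = 1/(1/15.5 - 1/58) = 21.153 cm.
m_1 = -(21.153)/58 = -0.3647.
That image sits 18.347 cm in front of the second lens, so d_o2 = 18.347 cm.
Second lens: d_i2 = 1/(1/8.5 - 1/(18.347)) = 15.837 cm.
m_2 = -(15.837)/(18.347) = -0.8632.
The system's lateral magnification is m_1 m_2 = (-0.3647)(-0.8632) = 0.3148.

0.31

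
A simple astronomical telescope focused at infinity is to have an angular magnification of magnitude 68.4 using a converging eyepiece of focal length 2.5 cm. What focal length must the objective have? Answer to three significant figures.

|M| = f_obj/|f_eye|, so f_obj = |M| x |f_eye| = 68.4 x 2.5 = 171.000 cm.

171 cm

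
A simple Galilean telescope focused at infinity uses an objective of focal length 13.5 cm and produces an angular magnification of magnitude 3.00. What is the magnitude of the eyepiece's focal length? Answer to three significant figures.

4.50 cm

|M| = f_obj/|f_eye|, so |f_eye| = f_obj/|M| = 13.5/3.0 = 4.500 cm.
(The eyepiece is diverging, so its signed focal length is -4.500 cm.)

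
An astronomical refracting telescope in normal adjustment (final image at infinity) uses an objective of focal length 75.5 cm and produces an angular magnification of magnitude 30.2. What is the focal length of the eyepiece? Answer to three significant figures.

|M| = f_obj/f_eye, so f_eye = f_obj/|M| = 75.5/30.2 = 2.500 cm.

2.50 cm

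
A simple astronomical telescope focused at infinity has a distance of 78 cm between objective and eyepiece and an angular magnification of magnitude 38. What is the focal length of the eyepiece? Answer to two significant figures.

2.0 cm

In normal adjustment the tube length equals f_obj + f_eye and |M| = f_obj/f_eye.
So f_obj = 38 f_eye and 38 f_eye + f_eye = 78 cm, giving f_eye = 78/39 = 2.000 cm and f_obj = 76.000 cm.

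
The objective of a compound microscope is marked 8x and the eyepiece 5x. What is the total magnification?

The overall magnification of a compound microscope is the product of the objective and eyepiece magnifications:
M = M_obj x M_eye = 8 x 5 = 40.

40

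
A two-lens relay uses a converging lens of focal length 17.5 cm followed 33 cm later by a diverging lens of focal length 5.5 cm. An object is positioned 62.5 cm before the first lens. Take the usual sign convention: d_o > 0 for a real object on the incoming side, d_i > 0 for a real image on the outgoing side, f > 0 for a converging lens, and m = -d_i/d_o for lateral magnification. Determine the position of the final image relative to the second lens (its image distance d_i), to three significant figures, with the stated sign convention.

-3.37 cm

Applying the thin-lens equation to the first lens, 1/17.5 = 1/62.5 + 1/d_i1, which gives d_i1 = 24.306 cm.
That image sits 8.694 cm in front of the second lens, so d_o2 = 8.694 cm.
Applying the thin-lens equation again with f_2 = -5.5 cm and d_o2 = 8.694 cm gives d_i2 = -3.369 cm.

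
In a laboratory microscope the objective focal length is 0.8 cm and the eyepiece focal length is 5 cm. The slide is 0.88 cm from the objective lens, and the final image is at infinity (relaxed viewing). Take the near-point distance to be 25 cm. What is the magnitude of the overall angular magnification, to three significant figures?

Objective: 1/d_i = 1/f_obj - 1/d_o = 1/0.8 - 1/0.88 = 0.11364 cm^-1, so d_i = 8.800 cm.
m_obj = -d_i/d_o = -8.800/0.88 = -10.000.
Eyepiece angular magnification (image at infinity): M_eye = D/f_e = 25/5 = 5.000.
Overall M = m_obj x M_eye = (-10.000)(5.000) = -50.00.
|M| = 50.00.

50.0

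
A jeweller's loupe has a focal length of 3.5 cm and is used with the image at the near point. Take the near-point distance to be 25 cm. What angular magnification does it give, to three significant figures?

8.14

M = 1 + D/f = 1 + 25/3.5 = 8.143.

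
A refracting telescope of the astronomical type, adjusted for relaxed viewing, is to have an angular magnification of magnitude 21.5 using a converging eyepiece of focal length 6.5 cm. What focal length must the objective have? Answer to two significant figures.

140 cm

|M| = f_obj/|f_eye|, so f_obj = |M| x |f_eye| = 21.5 x 6.5 = 139.750 cm.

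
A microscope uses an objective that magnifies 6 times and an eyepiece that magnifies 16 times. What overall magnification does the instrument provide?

The overall magnification of a compound microscope is the product of the objective and eyepiece magnifications:
M = M_obj x M_eye = 6 x 16 = 96.

96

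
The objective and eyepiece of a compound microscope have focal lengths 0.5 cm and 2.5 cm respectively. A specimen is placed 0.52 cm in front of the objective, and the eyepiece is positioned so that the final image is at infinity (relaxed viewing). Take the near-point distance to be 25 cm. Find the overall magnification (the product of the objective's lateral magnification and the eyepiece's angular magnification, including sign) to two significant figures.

Objective: 1/d_i = 1/f_obj - 1/d_o = 1/0.5 - 1/0.52 = 0.07692 cm^-1, so d_i = 13.000 cm.
m_obj = -d_i/d_o = -13.000/0.52 = -25.000.
Eyepiece angular magnification (image at infinity): M_eye = D/f_e = 25/2.5 = 10.000.
Overall M = m_obj x M_eye = (-25.000)(10.000) = -250.00.

-250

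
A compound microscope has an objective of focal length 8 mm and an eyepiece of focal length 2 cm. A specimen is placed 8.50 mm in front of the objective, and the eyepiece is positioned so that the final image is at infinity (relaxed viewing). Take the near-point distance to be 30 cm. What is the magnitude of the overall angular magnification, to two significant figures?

240

Convert to cm: f_obj = 8 mm = 0.8 cm; d_o = 8.50 mm = 0.85 cm.
Objective: 1/d_i = 1/f_obj - 1/d_o = 1/0.8 - 1/0.85 = 0.07353 cm^-1, so d_i = 13.600 cm.
m_obj = -d_i/d_o = -13.600/0.85 = -16.000.
Eyepiece angular magnification (image at infinity): M_eye = D/f_e = 30/2 = 15.000.
Overall M = m_obj x M_eye = (-16.000)(15.000) = -240.00.
|M| = 240.00.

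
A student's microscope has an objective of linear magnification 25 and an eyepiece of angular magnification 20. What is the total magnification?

The overall magnification of a compound microscope is the product of the objective and eyepiece magnifications:
M = M_obj x M_eye = 25 x 20 = 500.

500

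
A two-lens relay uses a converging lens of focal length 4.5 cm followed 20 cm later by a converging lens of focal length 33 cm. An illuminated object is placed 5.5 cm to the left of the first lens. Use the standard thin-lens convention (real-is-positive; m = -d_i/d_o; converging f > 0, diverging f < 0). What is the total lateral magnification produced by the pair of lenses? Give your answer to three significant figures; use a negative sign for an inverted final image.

First lens: d_i1 = 1/(1/4.5 - 1/5.5) = 24.750 cm.
m_1 = -(24.750)/5.5 = -4.5000.
This image would form 24.750 cm past lens 1, i.e. 4.750 cm beyond lens 2, so it is a virtual object for lens 2: d_o2 = 20 - 24.750 = -4.750 cm.
Second lens: d_i2 = 1/(1/33 - 1/(-4.750)) = 4.152 cm.
m_2 = -(4.152)/(-4.750) = 0.8742.
Overall magnification: m = m_1 m_2 = -3.9338.

-3.93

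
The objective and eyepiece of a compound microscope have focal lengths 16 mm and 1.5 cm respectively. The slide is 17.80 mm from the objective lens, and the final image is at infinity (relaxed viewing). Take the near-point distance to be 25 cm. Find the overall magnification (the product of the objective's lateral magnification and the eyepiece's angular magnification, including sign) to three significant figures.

Convert to cm: f_obj = 16 mm = 1.6 cm; d_o = 17.80 mm = 1.78 cm.
Objective: 1/d_i = 1/f_obj - 1/d_o = 1/1.6 - 1/1.78 = 0.06320 cm^-1, so d_i = 15.822 cm.
m_obj = -d_i/d_o = -15.822/1.78 = -8.889.
Eyepiece angular magnification (image at infinity): M_eye = D/f_e = 25/1.5 = 16.667.
Overall M = m_obj x M_eye = (-8.889)(16.667) = -148.15.

-148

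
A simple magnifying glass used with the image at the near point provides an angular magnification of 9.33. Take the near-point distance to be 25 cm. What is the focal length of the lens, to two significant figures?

3.0 cm

For the image at the near point, M = 1 + D/f.
f = D/(M - 1) = 25/(9.33 - 1) = 3.001 cm.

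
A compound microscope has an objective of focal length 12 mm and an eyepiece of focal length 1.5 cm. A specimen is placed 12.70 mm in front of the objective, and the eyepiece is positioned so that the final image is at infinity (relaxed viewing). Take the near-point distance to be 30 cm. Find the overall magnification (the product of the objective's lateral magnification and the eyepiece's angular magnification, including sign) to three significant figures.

-343

Convert to cm: f_obj = 12 mm = 1.2 cm; d_o = 12.70 mm = 1.27 cm.
Objective: 1/d_i = 1/f_obj - 1/d_o = 1/1.2 - 1/1.27 = 0.04593 cm^-1, so d_i = 21.771 cm.
m_obj = -d_i/d_o = -21.771/1.27 = -17.143.
Eyepiece angular magnification (image at infinity): M_eye = D/f_e = 30/1.5 = 20.000.
Overall M = m_obj x M_eye = (-17.143)(20.000) = -342.86.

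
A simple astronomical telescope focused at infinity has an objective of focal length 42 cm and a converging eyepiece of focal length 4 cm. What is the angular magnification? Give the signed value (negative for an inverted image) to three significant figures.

M = -f_obj/f_eye = -42/(4) = -10.500.

-10.5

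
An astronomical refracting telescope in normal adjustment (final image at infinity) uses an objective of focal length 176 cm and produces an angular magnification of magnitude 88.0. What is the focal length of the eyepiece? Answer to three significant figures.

2.00 cm

|M| = f_obj/f_eye, so f_eye = f_obj/|M| = 176/88.0 = 2.000 cm.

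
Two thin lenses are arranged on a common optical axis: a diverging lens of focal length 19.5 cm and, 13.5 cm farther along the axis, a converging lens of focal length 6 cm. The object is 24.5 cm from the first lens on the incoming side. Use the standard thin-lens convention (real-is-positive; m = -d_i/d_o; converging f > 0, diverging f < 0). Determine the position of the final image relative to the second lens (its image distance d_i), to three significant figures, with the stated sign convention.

7.96 cm

Lens 1: 1/d_i1 = 1/f_1 - 1/d_o1 = 1/(-19.5) - 1/24.5 = -0.09210 cm^-1, so d_i1 = -10.858 cm.
The intermediate image is virtual, 10.858 cm to the left of lens 1, so d_o2 = L - d_i1 = 13.5 - (-10.858) = 24.358 cm.
Lens 2: 1/d_i2 = 1/f_2 - 1/d_o2 = 1/6 - 1/(24.358) = 0.12561 cm^-1, so d_i2 = 7.961 cm.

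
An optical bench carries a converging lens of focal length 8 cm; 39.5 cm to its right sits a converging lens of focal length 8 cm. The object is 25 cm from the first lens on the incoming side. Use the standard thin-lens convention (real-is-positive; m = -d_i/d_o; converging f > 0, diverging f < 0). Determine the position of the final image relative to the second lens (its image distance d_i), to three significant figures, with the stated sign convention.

First lens: d_i1 = 1/(1/8 - 1/25) = 11.765 cm.
The intermediate image is 11.765 cm to the right of lens 1, so d_o2 = L - d_i1 = 39.5 - 11.765 = 27.735 cm.
Second lens: d_i2 = 1/(1/8 - 1/(27.735)) = 11.243 cm.

11.2 cm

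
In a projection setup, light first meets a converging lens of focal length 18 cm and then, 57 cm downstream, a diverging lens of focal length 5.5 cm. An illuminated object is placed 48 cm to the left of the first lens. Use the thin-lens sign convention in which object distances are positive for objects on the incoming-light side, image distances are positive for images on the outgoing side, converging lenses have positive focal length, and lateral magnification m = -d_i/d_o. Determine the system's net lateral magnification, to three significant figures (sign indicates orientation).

First lens: d_i1 = 1/(1/18 - 1/48) = 28.800 cm.
m_1 = -(28.800)/48 = -0.6000.
Object distance for lens 2: d_o2 = 57 - 28.800 = 28.200 cm.
Second lens: d_i2 = 1/(1/(-5.5) - 1/(28.200)) = -4.602 cm.
m_2 = -(-4.602)/(28.200) = 0.1632.
Total m = m_1 x m_2 = (-0.6000)(0.1632) = -0.0979.

-0.0979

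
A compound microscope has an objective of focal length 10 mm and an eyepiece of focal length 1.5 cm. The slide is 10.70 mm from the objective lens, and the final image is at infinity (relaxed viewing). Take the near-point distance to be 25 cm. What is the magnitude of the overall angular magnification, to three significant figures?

238

Convert to cm: f_obj = 10 mm = 1 cm; d_o = 10.70 mm = 1.07 cm.
Objective: 1/d_i = 1/f_obj - 1/d_o = 1/1 - 1/1.07 = 0.06542 cm^-1, so d_i = 15.286 cm.
m_obj = -d_i/d_o = -15.286/1.07 = -14.286.
Eyepiece angular magnification (image at infinity): M_eye = D/f_e = 25/1.5 = 16.667.
Overall M = m_obj x M_eye = (-14.286)(16.667) = -238.10.
|M| = 238.10.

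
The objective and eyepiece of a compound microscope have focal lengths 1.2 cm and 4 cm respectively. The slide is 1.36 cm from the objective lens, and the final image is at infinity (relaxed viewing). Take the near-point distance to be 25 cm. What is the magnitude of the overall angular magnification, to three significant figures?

Objective: 1/d_i = 1/f_obj - 1/d_o = 1/1.2 - 1/1.36 = 0.09804 cm^-1, so d_i = 10.200 cm.
m_obj = -d_i/d_o = -10.200/1.36 = -7.500.
Eyepiece angular magnification (image at infinity): M_eye = D/f_e = 25/4 = 6.250.
Overall M = m_obj x M_eye = (-7.500)(6.250) = -46.87.
|M| = 46.87.

46.9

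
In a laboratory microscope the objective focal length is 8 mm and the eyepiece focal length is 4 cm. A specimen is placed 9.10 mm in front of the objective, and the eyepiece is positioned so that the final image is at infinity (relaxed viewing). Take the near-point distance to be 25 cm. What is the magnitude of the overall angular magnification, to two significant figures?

Convert to cm: f_obj = 8 mm = 0.8 cm; d_o = 9.10 mm = 0.91 cm.
Objective: 1/d_i = 1/f_obj - 1/d_o = 1/0.8 - 1/0.91 = 0.15110 cm^-1, so d_i = 6.618 cm.
m_obj = -d_i/d_o = -6.618/0.91 = -7.273.
Eyepiece angular magnification (image at infinity): M_eye = D/f_e = 25/4 = 6.250.
Overall M = m_obj x M_eye = (-7.273)(6.250) = -45.45.
|M| = 45.45.

45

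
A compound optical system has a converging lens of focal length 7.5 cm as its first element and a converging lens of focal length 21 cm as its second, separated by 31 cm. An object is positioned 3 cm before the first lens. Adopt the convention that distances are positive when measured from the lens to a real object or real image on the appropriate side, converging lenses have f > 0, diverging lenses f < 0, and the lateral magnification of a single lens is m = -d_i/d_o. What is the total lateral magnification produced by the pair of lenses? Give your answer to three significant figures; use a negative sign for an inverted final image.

-2.33

Lens 1: 1/d_i1 = 1/f_1 - 1/d_o1 = 1/7.5 - 1/3 = -0.20000 cm^-1, so d_i1 = -5.000 cm.
m_1 = -(-5.000)/3 = 1.6667.
The intermediate image is virtual, 5.000 cm to the left of lens 1, so d_o2 = L - d_i1 = 31 - (-5.000) = 36.000 cm.
Lens 2: 1/d_i2 = 1/f_2 - 1/d_o2 = 1/21 - 1/(36.000) = 0.01984 cm^-1, so d_i2 = 50.400 cm.
m_2 = -(50.400)/(36.000) = -1.4000.
Total m = m_1 x m_2 = (1.6667)(-1.4000) = -2.3333.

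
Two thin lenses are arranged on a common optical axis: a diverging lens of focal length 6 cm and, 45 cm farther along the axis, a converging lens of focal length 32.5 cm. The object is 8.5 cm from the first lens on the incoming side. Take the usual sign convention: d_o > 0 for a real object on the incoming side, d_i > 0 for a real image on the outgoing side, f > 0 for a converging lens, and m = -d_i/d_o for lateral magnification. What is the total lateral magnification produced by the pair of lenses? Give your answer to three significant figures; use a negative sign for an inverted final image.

First lens: d_i1 = 1/(1/(-6) - 1/8.5) = -3.517 cm.
m_1 = -(-3.517)/8.5 = 0.4138.
The intermediate image is virtual, 3.517 cm to the left of lens 1, so d_o2 = L - d_i1 = 45 - (-3.517) = 48.517 cm.
Second lens: d_i2 = 1/(1/32.5 - 1/(48.517)) = 98.445 cm.
m_2 = -(98.445)/(48.517) = -2.0291.
The system's lateral magnification is m_1 m_2 = (0.4138)(-2.0291) = -0.8396.

-0.840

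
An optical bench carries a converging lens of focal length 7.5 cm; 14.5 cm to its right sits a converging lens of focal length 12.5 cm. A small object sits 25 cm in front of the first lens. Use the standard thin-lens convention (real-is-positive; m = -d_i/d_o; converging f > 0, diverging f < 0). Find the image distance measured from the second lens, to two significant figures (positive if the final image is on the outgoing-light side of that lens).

-5.4 cm

Lens 1: 1/d_i1 = 1/f_1 - 1/d_o1 = 1/7.5 - 1/25 = 0.09333 cm^-1, so d_i1 = 10.714 cm.
The intermediate image is 10.714 cm to the right of lens 1, so d_o2 = L - d_i1 = 14.5 - 10.714 = 3.786 cm.
Lens 2: 1/d_i2 = 1/f_2 - 1/d_o2 = 1/12.5 - 1/(3.786) = -0.18415 cm^-1, so d_i2 = -5.430 cm.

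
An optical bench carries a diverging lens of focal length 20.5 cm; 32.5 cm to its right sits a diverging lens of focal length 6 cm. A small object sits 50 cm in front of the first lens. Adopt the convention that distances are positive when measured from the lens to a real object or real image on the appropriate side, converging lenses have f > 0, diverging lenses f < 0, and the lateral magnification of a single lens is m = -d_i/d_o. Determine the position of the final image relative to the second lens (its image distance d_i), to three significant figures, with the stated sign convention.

Applying the thin-lens equation to the first lens, 1/(-20.5) = 1/50 + 1/d_i1, which gives d_i1 = -14.539 cm.
The intermediate image is virtual, 14.539 cm to the left of lens 1, so d_o2 = L - d_i1 = 32.5 - (-14.539) = 47.039 cm.
Applying the thin-lens equation again with f_2 = -6 cm and d_o2 = 47.039 cm gives d_i2 = -5.321 cm.

-5.32 cm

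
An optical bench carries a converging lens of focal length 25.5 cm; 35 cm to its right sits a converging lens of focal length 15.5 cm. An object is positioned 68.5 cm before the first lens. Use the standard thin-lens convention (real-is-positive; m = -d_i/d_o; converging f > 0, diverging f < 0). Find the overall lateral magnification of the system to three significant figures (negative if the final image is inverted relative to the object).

-0.435

First lens: d_i1 = 1/(1/25.5 - 1/68.5) = 40.622 cm.
m_1 = -(40.622)/68.5 = -0.5930.
This image would form 40.622 cm past lens 1, i.e. 5.622 cm beyond lens 2, so it is a virtual object for lens 2: d_o2 = 35 - 40.622 = -5.622 cm.
Second lens: d_i2 = 1/(1/15.5 - 1/(-5.622)) = 4.126 cm.
m_2 = -(4.126)/(-5.622) = 0.7338.
Total m = m_1 x m_2 = (-0.5930)(0.7338) = -0.4352.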